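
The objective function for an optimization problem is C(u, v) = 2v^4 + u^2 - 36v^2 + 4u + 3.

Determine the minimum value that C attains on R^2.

-163

C(u,v) separates as P(u) + Q(v) + 3, so its minimum is min P + min Q + 3.
P'(u) = 2u + 4 vanishes at u ∈ {-2}; Q'(v) = 8v(v - 3)(v + 3) vanishes at v ∈ {-3, 0, 3}.
Local minima of P (where P''>0): P(-2)=-4. Local minima of Q: Q(-3)=-162, Q(3)=-162.
So the global minimum of C is P(-2) + Q(-3) + 3 = -4 − 162 + 3 = -163, attained at (-2, -3).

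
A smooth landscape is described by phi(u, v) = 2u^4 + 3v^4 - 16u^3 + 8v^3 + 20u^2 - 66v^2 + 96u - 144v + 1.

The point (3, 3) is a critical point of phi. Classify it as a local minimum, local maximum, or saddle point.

The mixed partial ∂²phi/∂u∂v is 0, so the Hessian at any point is diag(phi_uu, phi_vv) = diag(8(3u^2 - 12u + 5), 12(3v^2 + 4v - 11)).
At (3, 3): H = diag(-32, 336).
The eigenvalues have opposite signs, so H is indefinite: a saddle point.

saddle point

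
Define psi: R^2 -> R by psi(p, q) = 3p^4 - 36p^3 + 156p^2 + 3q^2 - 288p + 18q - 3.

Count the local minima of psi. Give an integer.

2

psi separates as a function of p plus a function of q, so ∇psi=0 decouples.
∂psi/∂p = 12(p - 4)(p - 3)(p - 2) = 0 at p ∈ {2, 3, 4}; ∂psi/∂q = 6(q + 3) = 0 at q ∈ {-3}.
The Hessian is diagonal: diag(psi_pp, psi_qq). Second derivatives: psi_pp(2)=24, psi_pp(3)=-12, psi_pp(4)=24; psi_qq(-3)=6.
Local minima occur where both diagonal entries positive: (2, -3), (4, -3). Count: 2.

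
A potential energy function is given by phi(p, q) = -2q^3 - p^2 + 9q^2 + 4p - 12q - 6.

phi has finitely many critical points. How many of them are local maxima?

phi separates as a function of p plus a function of q, so ∇phi=0 decouples.
∂phi/∂p = -2(p - 2) = 0 at p ∈ {2}; ∂phi/∂q = -6(q - 2)(q - 1) = 0 at q ∈ {1, 2}.
The Hessian is diagonal: diag(phi_pp, phi_qq). Second derivatives: phi_pp(2)=-2; phi_qq(1)=6, phi_qq(2)=-6.
Local maxima occur where both diagonal entries negative: (2, 2). Count: 1.

1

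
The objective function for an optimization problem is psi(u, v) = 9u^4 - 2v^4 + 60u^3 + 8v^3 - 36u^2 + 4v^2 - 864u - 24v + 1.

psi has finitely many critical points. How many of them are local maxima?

psi separates as a function of u plus a function of v, so ∇psi=0 decouples.
∂psi/∂u = 36(u - 2)(u + 3)(u + 4) = 0 at u ∈ {-4, -3, 2}; ∂psi/∂v = -8(v - 3)(v - 1)(v + 1) = 0 at v ∈ {-1, 1, 3}.
The Hessian is diagonal: diag(psi_uu, psi_vv). Second derivatives: psi_uu(-4)=216, psi_uu(-3)=-180, psi_uu(2)=1080; psi_vv(-1)=-64, psi_vv(1)=32, psi_vv(3)=-64.
Local maxima occur where both diagonal entries negative: (-3, -1), (-3, 3). Count: 2.

2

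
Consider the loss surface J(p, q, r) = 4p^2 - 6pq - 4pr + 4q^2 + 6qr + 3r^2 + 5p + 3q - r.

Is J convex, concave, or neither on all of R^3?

J is quadratic, so its Hessian is the constant matrix H = [[8, -6, -4], [-6, 8, 6], [-4, 6, 6]].
Leading principal minors: 8, 28, 40.
All positive ⇒ H ≻ 0 ⇒ convex.

convex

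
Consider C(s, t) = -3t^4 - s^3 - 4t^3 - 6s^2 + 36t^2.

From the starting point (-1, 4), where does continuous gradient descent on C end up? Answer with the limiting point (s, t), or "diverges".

C is separable, so gradient descent decouples: s follows -∂C/∂s, t follows -∂C/∂t.
∂C/∂s = -3s(s + 4); at s=-1 this is 9, so s decreases.
∂C/∂t = -12t(t - 2)(t + 3); at t=4 this is -672, so t increases.
The t-coordinate has no critical point in that direction and runs off to infinity.

diverges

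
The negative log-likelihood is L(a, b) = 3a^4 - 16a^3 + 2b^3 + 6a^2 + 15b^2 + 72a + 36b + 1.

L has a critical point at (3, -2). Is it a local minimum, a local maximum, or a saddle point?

The mixed partial ∂²L/∂a∂b is 0, so the Hessian at any point is diag(L_aa, L_bb) = diag(12(3a^2 - 8a + 1), 6(2b + 5)).
At (3, -2): H = diag(48, 6).
Both eigenvalues are positive, so H is positive definite: a local minimum.

local minimum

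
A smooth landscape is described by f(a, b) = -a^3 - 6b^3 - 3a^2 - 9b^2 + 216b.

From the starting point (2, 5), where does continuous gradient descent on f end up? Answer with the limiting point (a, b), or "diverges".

diverges

f is separable, so gradient descent decouples: a follows -∂f/∂a, b follows -∂f/∂b.
∂f/∂a = -3a(a + 2); at a=2 this is -24, so a increases.
∂f/∂b = -18(b - 3)(b + 4); at b=5 this is -324, so b increases.
The a-coordinate has no critical point in that direction and runs off to infinity.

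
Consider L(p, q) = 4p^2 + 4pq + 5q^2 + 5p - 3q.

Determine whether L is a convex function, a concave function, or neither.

L is quadratic, so its Hessian is the constant matrix H = [[8, 4], [4, 10]].
det(H) = 64, tr(H) = 18.
det(H) > 0 and tr(H) > 0, so H is positive definite everywhere: convex.

convex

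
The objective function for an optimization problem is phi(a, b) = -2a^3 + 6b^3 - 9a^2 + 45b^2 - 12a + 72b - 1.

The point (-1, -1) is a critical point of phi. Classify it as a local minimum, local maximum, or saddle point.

saddle point

The mixed partial ∂²phi/∂a∂b is 0, so the Hessian at any point is diag(phi_aa, phi_bb) = diag(-6(2a + 3), 18(2b + 5)).
At (-1, -1): H = diag(-6, 54).
The eigenvalues have opposite signs, so H is indefinite: a saddle point.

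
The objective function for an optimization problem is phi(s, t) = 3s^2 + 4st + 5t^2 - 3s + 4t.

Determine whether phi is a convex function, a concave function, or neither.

phi is quadratic, so its Hessian is the constant matrix H = [[6, 4], [4, 10]].
det(H) = 44, tr(H) = 16.
det(H) > 0 and tr(H) > 0, so H is positive definite everywhere: convex.

convex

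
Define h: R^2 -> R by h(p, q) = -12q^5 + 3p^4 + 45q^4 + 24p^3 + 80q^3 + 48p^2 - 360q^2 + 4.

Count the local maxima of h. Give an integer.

h separates as a function of p plus a function of q, so ∇h=0 decouples.
∂h/∂p = 12p(p + 2)(p + 4) = 0 at p ∈ {-4, -2, 0}; ∂h/∂q = -60q(q - 3)(q - 2)(q + 2) = 0 at q ∈ {-2, 0, 2, 3}.
The Hessian is diagonal: diag(h_pp, h_qq). Second derivatives: h_pp(-4)=96, h_pp(-2)=-48, h_pp(0)=96; h_qq(-2)=2400, h_qq(0)=-720, h_qq(2)=480, h_qq(3)=-900.
Local maxima occur where both diagonal entries negative: (-2, 0), (-2, 3). Count: 2.

2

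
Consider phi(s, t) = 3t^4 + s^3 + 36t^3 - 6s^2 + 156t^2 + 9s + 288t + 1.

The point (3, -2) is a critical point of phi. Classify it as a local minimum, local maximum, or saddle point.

local minimum

The mixed partial ∂²phi/∂s∂t is 0, so the Hessian at any point is diag(phi_ss, phi_tt) = diag(6(s - 2), 12(3t^2 + 18t + 26)).
At (3, -2): H = diag(6, 24).
Both eigenvalues are positive, so H is positive definite: a local minimum.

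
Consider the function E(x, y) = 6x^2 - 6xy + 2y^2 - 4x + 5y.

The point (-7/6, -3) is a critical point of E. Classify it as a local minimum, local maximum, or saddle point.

The Hessian of E is constant: H = [[12, -6], [-6, 4]].
det(H) = 12·4 − (-6)² = 12.
det(H) > 0 and tr(H) = 16 > 0, so H is positive definite and the point is a local minimum.

local minimum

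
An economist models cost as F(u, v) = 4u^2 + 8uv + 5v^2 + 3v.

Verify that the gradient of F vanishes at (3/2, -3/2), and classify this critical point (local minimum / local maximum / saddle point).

∇F = (8u + 8v, 8u + 10v + 3); substituting (3/2, -3/2) gives ∇F = (0, 0), so (3/2, -3/2) is indeed a critical point.
The Hessian of F is constant: H = [[8, 8], [8, 10]].
det(H) = 8·10 − 8² = 16.
det(H) > 0 and tr(H) = 18 > 0, so H is positive definite and the point is a local minimum.

local minimum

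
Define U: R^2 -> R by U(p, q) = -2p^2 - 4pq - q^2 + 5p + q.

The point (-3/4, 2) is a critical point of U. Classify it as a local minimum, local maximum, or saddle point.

saddle point

The Hessian of U is constant: H = [[-4, -4], [-4, -2]].
det(H) = (-4)·(-2) − (-4)² = -8.
Since det(H) < 0, H is indefinite and the critical point is a saddle point.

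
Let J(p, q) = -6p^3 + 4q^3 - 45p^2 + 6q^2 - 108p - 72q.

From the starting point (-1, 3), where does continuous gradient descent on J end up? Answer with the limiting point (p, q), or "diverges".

J is separable, so gradient descent decouples: p follows -∂J/∂p, q follows -∂J/∂q.
∂J/∂p = -18(p + 2)(p + 3); at p=-1 this is -36, so p increases.
∂J/∂q = 12(q - 2)(q + 3); at q=3 this is 72, so q decreases.
The p-coordinate has no critical point in that direction and runs off to infinity.

diverges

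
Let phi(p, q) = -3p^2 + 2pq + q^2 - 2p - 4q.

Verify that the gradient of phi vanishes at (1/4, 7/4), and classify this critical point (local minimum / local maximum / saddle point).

saddle point

∇phi = (-6p + 2q - 2, 2p + 2q - 4); substituting (1/4, 7/4) gives ∇phi = (0, 0), so (1/4, 7/4) is indeed a critical point.
The Hessian of phi is constant: H = [[-6, 2], [2, 2]].
det(H) = (-6)·2 − 2² = -16.
Since det(H) < 0, H is indefinite and the critical point is a saddle point.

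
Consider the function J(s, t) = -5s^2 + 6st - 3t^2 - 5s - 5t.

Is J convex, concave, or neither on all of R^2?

J is quadratic, so its Hessian is the constant matrix H = [[-10, 6], [6, -6]].
det(H) = 24, tr(H) = -16.
det(H) > 0 and tr(H) < 0, so H is negative definite everywhere: concave.

concave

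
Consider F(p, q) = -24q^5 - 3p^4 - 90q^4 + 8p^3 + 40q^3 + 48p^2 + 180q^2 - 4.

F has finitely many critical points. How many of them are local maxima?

F separates as a function of p plus a function of q, so ∇F=0 decouples.
∂F/∂p = -12p(p - 4)(p + 2) = 0 at p ∈ {-2, 0, 4}; ∂F/∂q = -120q(q - 1)(q + 1)(q + 3) = 0 at q ∈ {-3, -1, 0, 1}.
The Hessian is diagonal: diag(F_pp, F_qq). Second derivatives: F_pp(-2)=-144, F_pp(0)=96, F_pp(4)=-288; F_qq(-3)=2880, F_qq(-1)=-480, F_qq(0)=360, F_qq(1)=-960.
Local maxima occur where both diagonal entries negative: (-2, -1), (-2, 1), (4, -1), (4, 1). Count: 4.

4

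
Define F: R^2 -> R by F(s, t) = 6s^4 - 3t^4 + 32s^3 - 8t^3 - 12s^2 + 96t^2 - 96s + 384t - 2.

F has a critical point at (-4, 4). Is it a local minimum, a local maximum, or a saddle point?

The mixed partial ∂²F/∂s∂t is 0, so the Hessian at any point is diag(F_ss, F_tt) = diag(24(3s^2 + 8s - 1), 12(-3t^2 - 4t + 16)).
At (-4, 4): H = diag(360, -576).
The eigenvalues have opposite signs, so H is indefinite: a saddle point.

saddle point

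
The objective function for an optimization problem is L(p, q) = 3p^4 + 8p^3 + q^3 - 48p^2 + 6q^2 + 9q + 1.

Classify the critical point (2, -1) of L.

local minimum

The mixed partial ∂²L/∂p∂q is 0, so the Hessian at any point is diag(L_pp, L_qq) = diag(12(3p^2 + 4p - 8), 6(q + 2)).
At (2, -1): H = diag(144, 6).
Both eigenvalues are positive, so H is positive definite: a local minimum.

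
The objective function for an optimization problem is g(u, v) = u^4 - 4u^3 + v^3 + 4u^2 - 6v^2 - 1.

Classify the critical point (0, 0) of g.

The mixed partial ∂²g/∂u∂v is 0, so the Hessian at any point is diag(g_uu, g_vv) = diag(4(3u^2 - 6u + 2), 6(v - 2)).
At (0, 0): H = diag(8, -12).
The eigenvalues have opposite signs, so H is indefinite: a saddle point.

saddle point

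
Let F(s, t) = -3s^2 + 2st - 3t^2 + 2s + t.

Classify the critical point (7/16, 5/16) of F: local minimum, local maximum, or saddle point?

The Hessian of F is constant: H = [[-6, 2], [2, -6]].
det(H) = (-6)·(-6) − 2² = 32.
det(H) > 0 and tr(H) = -12 < 0, so H is negative definite and the point is a local maximum.

local maximum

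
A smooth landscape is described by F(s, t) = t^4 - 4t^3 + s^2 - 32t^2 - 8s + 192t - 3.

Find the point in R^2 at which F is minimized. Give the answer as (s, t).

F(s,t) separates as P(s) + Q(t) − 3, so its minimum is min P + min Q − 3.
P'(s) = 2s - 8 vanishes at s ∈ {4}; Q'(t) = 4(t - 4)(t - 3)(t + 4) vanishes at t ∈ {-4, 3, 4}.
Local minima of P (where P''>0): P(4)=-16. Local minima of Q: Q(-4)=-768, Q(4)=256.
So the global minimum of F is P(4) + Q(-4) − 3 = -16 − 768 − 3 = -787, attained at (4, -4).

(4, -4)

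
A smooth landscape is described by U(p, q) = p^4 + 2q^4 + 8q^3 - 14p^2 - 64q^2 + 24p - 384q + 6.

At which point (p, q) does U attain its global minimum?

U(p,q) separates as A(p) + B(q) + 6, so its minimum is min A + min B + 6.
A'(p) = 4(p - 2)(p - 1)(p + 3) vanishes at p ∈ {-3, 1, 2}; B'(q) = 8(q - 4)(q + 3)(q + 4) vanishes at q ∈ {-4, -3, 4}.
Local minima of A (where A''>0): A(-3)=-117, A(2)=8. Local minima of B: B(-4)=512, B(4)=-1536.
So the global minimum of U is A(-3) + B(4) + 6 = -117 − 1536 + 6 = -1647, attained at (-3, 4).

(-3, 4)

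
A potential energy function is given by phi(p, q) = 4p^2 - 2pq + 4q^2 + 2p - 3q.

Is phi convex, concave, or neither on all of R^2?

convex

phi is quadratic, so its Hessian is the constant matrix H = [[8, -2], [-2, 8]].
det(H) = 60, tr(H) = 16.
det(H) > 0 and tr(H) > 0, so H is positive definite everywhere: convex.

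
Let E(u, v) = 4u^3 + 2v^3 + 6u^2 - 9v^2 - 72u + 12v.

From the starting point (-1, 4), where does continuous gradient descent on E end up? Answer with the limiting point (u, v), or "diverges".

E is separable, so gradient descent decouples: u follows -∂E/∂u, v follows -∂E/∂v.
∂E/∂u = 12(u - 2)(u + 3); at u=-1 this is -72, so u increases.
∂E/∂v = 6(v - 2)(v - 1); at v=4 this is 36, so v decreases.
u converges to its nearest critical value 2 (a local min of the u-part); v converges to 2. The iterate converges to (2, 2).

(2, 2)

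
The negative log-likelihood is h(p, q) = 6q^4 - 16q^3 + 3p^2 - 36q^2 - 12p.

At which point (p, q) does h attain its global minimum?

(2, 3)

h(p,q) separates as A(p) + B(q), so its minimum is min A + min B.
A'(p) = 6p - 12 vanishes at p ∈ {2}; B'(q) = 24q(q - 3)(q + 1) vanishes at q ∈ {-1, 0, 3}.
Local minima of A (where A''>0): A(2)=-12. Local minima of B: B(-1)=-14, B(3)=-270.
So the global minimum of h is A(2) + B(3) = -12 − 270 = -282, attained at (2, 3).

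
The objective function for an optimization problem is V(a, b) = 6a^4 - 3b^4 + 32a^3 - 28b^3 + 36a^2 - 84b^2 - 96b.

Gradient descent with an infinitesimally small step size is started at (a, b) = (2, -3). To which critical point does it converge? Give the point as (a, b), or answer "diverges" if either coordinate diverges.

(0, -2)

V is separable, so gradient descent decouples: a follows -∂V/∂a, b follows -∂V/∂b.
∂V/∂a = 24a(a + 1)(a + 3); at a=2 this is 720, so a decreases.
∂V/∂b = -12(b + 1)(b + 2)(b + 4); at b=-3 this is -24, so b increases.
a converges to its nearest critical value 0 (a local min of the a-part); b converges to -2. The iterate converges to (0, -2).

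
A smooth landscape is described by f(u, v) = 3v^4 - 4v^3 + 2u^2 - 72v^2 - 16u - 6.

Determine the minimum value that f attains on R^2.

f(u,v) separates as P(u) + Q(v) − 6, so its minimum is min P + min Q − 6.
P'(u) = 4u - 16 vanishes at u ∈ {4}; Q'(v) = 12v(v - 4)(v + 3) vanishes at v ∈ {-3, 0, 4}.
Local minima of P (where P''>0): P(4)=-32. Local minima of Q: Q(-3)=-297, Q(4)=-640.
So the global minimum of f is P(4) + Q(4) − 6 = -32 − 640 − 6 = -678, attained at (4, 4).

-678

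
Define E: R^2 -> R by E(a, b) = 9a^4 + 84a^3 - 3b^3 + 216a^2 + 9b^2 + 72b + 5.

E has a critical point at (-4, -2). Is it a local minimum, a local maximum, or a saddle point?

The mixed partial ∂²E/∂a∂b is 0, so the Hessian at any point is diag(E_aa, E_bb) = diag(36(3a^2 + 14a + 12), 18(-b + 1)).
At (-4, -2): H = diag(144, 54).
Both eigenvalues are positive, so H is positive definite: a local minimum.

local minimum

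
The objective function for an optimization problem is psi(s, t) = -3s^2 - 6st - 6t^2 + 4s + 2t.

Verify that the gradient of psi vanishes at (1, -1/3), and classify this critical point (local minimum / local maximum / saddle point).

∇psi = (-6s - 6t + 4, -6s - 12t + 2); substituting (1, -1/3) gives ∇psi = (0, 0), so (1, -1/3) is indeed a critical point.
The Hessian of psi is constant: H = [[-6, -6], [-6, -12]].
det(H) = (-6)·(-12) − (-6)² = 36.
det(H) > 0 and tr(H) = -18 < 0, so H is negative definite and the point is a local maximum.

local maximum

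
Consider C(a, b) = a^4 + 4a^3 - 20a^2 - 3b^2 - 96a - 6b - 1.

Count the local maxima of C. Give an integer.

1

C separates as a function of a plus a function of b, so ∇C=0 decouples.
∂C/∂a = 4(a - 3)(a + 2)(a + 4) = 0 at a ∈ {-4, -2, 3}; ∂C/∂b = -6(b + 1) = 0 at b ∈ {-1}.
The Hessian is diagonal: diag(C_aa, C_bb). Second derivatives: C_aa(-4)=56, C_aa(-2)=-40, C_aa(3)=140; C_bb(-1)=-6.
Local maxima occur where both diagonal entries negative: (-2, -1). Count: 1.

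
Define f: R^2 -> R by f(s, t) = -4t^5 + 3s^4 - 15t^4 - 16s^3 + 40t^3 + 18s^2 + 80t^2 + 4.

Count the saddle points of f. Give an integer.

f separates as a function of s plus a function of t, so ∇f=0 decouples.
∂f/∂s = 12s(s - 3)(s - 1) = 0 at s ∈ {0, 1, 3}; ∂f/∂t = -20t(t - 2)(t + 1)(t + 4) = 0 at t ∈ {-4, -1, 0, 2}.
The Hessian is diagonal: diag(f_ss, f_tt). Second derivatives: f_ss(0)=36, f_ss(1)=-24, f_ss(3)=72; f_tt(-4)=1440, f_tt(-1)=-180, f_tt(0)=160, f_tt(2)=-720.
Saddle points occur where the two diagonal entries have opposite signs: (0, -1), (0, 2), (1, -4), (1, 0), (3, -1), (3, 2). Count: 6.

6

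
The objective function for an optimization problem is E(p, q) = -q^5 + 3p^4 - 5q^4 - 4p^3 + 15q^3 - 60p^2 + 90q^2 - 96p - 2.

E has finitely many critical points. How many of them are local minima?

E separates as a function of p plus a function of q, so ∇E=0 decouples.
∂E/∂p = 12(p - 4)(p + 1)(p + 2) = 0 at p ∈ {-2, -1, 4}; ∂E/∂q = -5q(q - 3)(q + 3)(q + 4) = 0 at q ∈ {-4, -3, 0, 3}.
The Hessian is diagonal: diag(E_pp, E_qq). Second derivatives: E_pp(-2)=72, E_pp(-1)=-60, E_pp(4)=360; E_qq(-4)=140, E_qq(-3)=-90, E_qq(0)=180, E_qq(3)=-630.
Local minima occur where both diagonal entries positive: (-2, -4), (-2, 0), (4, -4), (4, 0). Count: 4.

4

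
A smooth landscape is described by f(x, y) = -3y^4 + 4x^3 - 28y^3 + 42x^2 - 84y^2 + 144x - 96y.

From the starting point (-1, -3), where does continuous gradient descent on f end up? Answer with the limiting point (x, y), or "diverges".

f is separable, so gradient descent decouples: x follows -∂f/∂x, y follows -∂f/∂y.
∂f/∂x = 12(x + 3)(x + 4); at x=-1 this is 72, so x decreases.
∂f/∂y = -12(y + 1)(y + 2)(y + 4); at y=-3 this is -24, so y increases.
x converges to its nearest critical value -3 (a local min of the x-part); y converges to -2. The iterate converges to (-3, -2).

(-3, -2)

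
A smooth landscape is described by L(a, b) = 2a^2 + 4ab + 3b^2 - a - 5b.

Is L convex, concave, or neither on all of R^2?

convex

L is quadratic, so its Hessian is the constant matrix H = [[4, 4], [4, 6]].
det(H) = 8, tr(H) = 10.
det(H) > 0 and tr(H) > 0, so H is positive definite everywhere: convex.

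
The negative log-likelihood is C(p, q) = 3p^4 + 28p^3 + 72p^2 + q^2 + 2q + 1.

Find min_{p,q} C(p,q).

0

C(p,q) separates as A(p) + B(q) + 1, so its minimum is min A + min B + 1.
A'(p) = 12p(p + 3)(p + 4) vanishes at p ∈ {-4, -3, 0}; B'(q) = 2q + 2 vanishes at q ∈ {-1}.
Local minima of A (where A''>0): A(-4)=128, A(0)=0. Local minima of B: B(-1)=-1.
So the global minimum of C is A(0) + B(-1) + 1 = 0 − 1 + 1 = 0, attained at (0, -1).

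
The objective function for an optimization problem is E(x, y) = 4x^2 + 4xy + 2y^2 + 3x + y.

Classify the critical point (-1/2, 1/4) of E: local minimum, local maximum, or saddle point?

The Hessian of E is constant: H = [[8, 4], [4, 4]].
det(H) = 8·4 − 4² = 16.
det(H) > 0 and tr(H) = 12 > 0, so H is positive definite and the point is a local minimum.

local minimum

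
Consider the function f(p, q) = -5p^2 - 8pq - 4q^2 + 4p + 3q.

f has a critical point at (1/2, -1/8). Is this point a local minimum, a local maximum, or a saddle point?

local maximum

The Hessian of f is constant: H = [[-10, -8], [-8, -8]].
det(H) = (-10)·(-8) − (-8)² = 16.
det(H) > 0 and tr(H) = -18 < 0, so H is negative definite and the point is a local maximum.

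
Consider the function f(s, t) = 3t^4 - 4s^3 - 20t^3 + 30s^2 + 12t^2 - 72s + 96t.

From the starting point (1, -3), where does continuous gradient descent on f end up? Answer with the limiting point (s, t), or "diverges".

(2, -1)

f is separable, so gradient descent decouples: s follows -∂f/∂s, t follows -∂f/∂t.
∂f/∂s = -12(s - 3)(s - 2); at s=1 this is -24, so s increases.
∂f/∂t = 12(t - 4)(t - 2)(t + 1); at t=-3 this is -840, so t increases.
s converges to its nearest critical value 2 (a local min of the s-part); t converges to -1. The iterate converges to (2, -1).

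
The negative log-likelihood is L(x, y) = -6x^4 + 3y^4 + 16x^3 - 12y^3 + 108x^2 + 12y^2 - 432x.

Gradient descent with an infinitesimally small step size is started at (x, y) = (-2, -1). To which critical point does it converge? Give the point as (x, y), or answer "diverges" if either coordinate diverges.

L is separable, so gradient descent decouples: x follows -∂L/∂x, y follows -∂L/∂y.
∂L/∂x = -24(x - 3)(x - 2)(x + 3); at x=-2 this is -480, so x increases.
∂L/∂y = 12y(y - 2)(y - 1); at y=-1 this is -72, so y increases.
x converges to its nearest critical value 2 (a local min of the x-part); y converges to 0. The iterate converges to (2, 0).

(2, 0)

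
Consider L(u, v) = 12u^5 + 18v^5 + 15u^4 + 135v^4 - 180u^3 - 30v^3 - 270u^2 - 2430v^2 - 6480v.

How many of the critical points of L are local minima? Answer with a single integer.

L separates as a function of u plus a function of v, so ∇L=0 decouples.
∂L/∂u = 60u(u - 3)(u + 1)(u + 3) = 0 at u ∈ {-3, -1, 0, 3}; ∂L/∂v = 90(v - 3)(v + 2)(v + 3)(v + 4) = 0 at v ∈ {-4, -3, -2, 3}.
The Hessian is diagonal: diag(L_uu, L_vv). Second derivatives: L_uu(-3)=-2160, L_uu(-1)=480, L_uu(0)=-540, L_uu(3)=4320; L_vv(-4)=-1260, L_vv(-3)=540, L_vv(-2)=-900, L_vv(3)=18900.
Local minima occur where both diagonal entries positive: (-1, -3), (-1, 3), (3, -3), (3, 3). Count: 4.

4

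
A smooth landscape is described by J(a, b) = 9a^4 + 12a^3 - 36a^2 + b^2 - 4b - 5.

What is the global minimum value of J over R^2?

-105

J(a,b) separates as P(a) + Q(b) − 5, so its minimum is min P + min Q − 5.
P'(a) = 36a(a - 1)(a + 2) vanishes at a ∈ {-2, 0, 1}; Q'(b) = 2b - 4 vanishes at b ∈ {2}.
Local minima of P (where P''>0): P(-2)=-96, P(1)=-15. Local minima of Q: Q(2)=-4.
So the global minimum of J is P(-2) + Q(2) − 5 = -96 − 4 − 5 = -105, attained at (-2, 2).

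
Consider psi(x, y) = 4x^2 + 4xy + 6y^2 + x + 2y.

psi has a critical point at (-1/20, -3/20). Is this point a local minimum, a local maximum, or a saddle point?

The Hessian of psi is constant: H = [[8, 4], [4, 12]].
det(H) = 8·12 − 4² = 80.
det(H) > 0 and tr(H) = 20 > 0, so H is positive definite and the point is a local minimum.

local minimum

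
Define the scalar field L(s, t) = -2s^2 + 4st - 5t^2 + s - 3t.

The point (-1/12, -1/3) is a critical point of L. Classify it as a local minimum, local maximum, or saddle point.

The Hessian of L is constant: H = [[-4, 4], [4, -10]].
det(H) = (-4)·(-10) − 4² = 24.
det(H) > 0 and tr(H) = -14 < 0, so H is negative definite and the point is a local maximum.

local maximum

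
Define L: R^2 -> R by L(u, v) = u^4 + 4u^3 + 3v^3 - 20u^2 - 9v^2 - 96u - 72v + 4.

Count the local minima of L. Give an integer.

2

L separates as a function of u plus a function of v, so ∇L=0 decouples.
∂L/∂u = 4(u - 3)(u + 2)(u + 4) = 0 at u ∈ {-4, -2, 3}; ∂L/∂v = 9(v - 4)(v + 2) = 0 at v ∈ {-2, 4}.
The Hessian is diagonal: diag(L_uu, L_vv). Second derivatives: L_uu(-4)=56, L_uu(-2)=-40, L_uu(3)=140; L_vv(-2)=-54, L_vv(4)=54.
Local minima occur where both diagonal entries positive: (-4, 4), (3, 4). Count: 2.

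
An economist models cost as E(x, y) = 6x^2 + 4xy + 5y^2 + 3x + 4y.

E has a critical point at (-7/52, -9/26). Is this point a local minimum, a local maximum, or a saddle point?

local minimum

The Hessian of E is constant: H = [[12, 4], [4, 10]].
det(H) = 12·10 − 4² = 104.
det(H) > 0 and tr(H) = 22 > 0, so H is positive definite and the point is a local minimum.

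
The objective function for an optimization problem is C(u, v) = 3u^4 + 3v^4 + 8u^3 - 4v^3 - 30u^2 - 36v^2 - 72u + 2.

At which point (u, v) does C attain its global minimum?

(2, 3)

C(u,v) separates as P(u) + Q(v) + 2, so its minimum is min P + min Q + 2.
P'(u) = 12(u - 2)(u + 1)(u + 3) vanishes at u ∈ {-3, -1, 2}; Q'(v) = 12v(v - 3)(v + 2) vanishes at v ∈ {-2, 0, 3}.
Local minima of P (where P''>0): P(-3)=-27, P(2)=-152. Local minima of Q: Q(-2)=-64, Q(3)=-189.
So the global minimum of C is P(2) + Q(3) + 2 = -152 − 189 + 2 = -339, attained at (2, 3).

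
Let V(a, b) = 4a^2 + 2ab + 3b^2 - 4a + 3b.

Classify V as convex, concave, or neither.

convex

V is quadratic, so its Hessian is the constant matrix H = [[8, 2], [2, 6]].
det(H) = 44, tr(H) = 14.
det(H) > 0 and tr(H) > 0, so H is positive definite everywhere: convex.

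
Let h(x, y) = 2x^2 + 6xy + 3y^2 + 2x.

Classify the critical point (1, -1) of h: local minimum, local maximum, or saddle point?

saddle point

The Hessian of h is constant: H = [[4, 6], [6, 6]].
det(H) = 4·6 − 6² = -12.
Since det(H) < 0, H is indefinite and the critical point is a saddle point.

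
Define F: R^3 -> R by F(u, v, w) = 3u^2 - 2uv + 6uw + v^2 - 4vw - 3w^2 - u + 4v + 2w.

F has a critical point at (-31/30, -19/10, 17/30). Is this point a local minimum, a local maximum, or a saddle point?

The Hessian is constant: H = [[6, -2, 6], [-2, 2, -4], [6, -4, -6]].
Leading principal minors: Δ₁ = 6, Δ₂ = 8, Δ₃ = -120.
The minors fit neither the all-positive nor the alternating-sign pattern, so H is indefinite: a saddle point.

saddle point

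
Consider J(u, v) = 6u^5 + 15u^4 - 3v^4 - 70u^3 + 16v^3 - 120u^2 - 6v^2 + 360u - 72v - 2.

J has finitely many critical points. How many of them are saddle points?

J separates as a function of u plus a function of v, so ∇J=0 decouples.
∂J/∂u = 30(u - 2)(u - 1)(u + 2)(u + 3) = 0 at u ∈ {-3, -2, 1, 2}; ∂J/∂v = -12(v - 3)(v - 2)(v + 1) = 0 at v ∈ {-1, 2, 3}.
The Hessian is diagonal: diag(J_uu, J_vv). Second derivatives: J_uu(-3)=-600, J_uu(-2)=360, J_uu(1)=-360, J_uu(2)=600; J_vv(-1)=-144, J_vv(2)=36, J_vv(3)=-48.
Saddle points occur where the two diagonal entries have opposite signs: (-3, 2), (-2, -1), (-2, 3), (1, 2), (2, -1), (2, 3). Count: 6.

6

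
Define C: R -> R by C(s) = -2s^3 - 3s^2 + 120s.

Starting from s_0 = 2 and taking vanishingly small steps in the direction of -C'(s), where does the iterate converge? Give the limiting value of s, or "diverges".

-5

C'(s) = -6(s - 4)(s + 5), so C'(2) = 84.
Gradient descent moves in the -C' direction, i.e. s is decreasing.
The nearest critical point in that direction is s = -5, where C'' = 54 > 0 (a local minimum). The iterate converges there.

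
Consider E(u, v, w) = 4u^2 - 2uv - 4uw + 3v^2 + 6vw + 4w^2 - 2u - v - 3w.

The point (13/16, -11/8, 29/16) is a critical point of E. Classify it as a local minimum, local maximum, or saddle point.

local minimum

The Hessian is constant: H = [[8, -2, -4], [-2, 6, 6], [-4, 6, 8]].
Leading principal minors: Δ₁ = 8, Δ₂ = 44, Δ₃ = 64.
All leading minors are positive, so H is positive definite: a local minimum.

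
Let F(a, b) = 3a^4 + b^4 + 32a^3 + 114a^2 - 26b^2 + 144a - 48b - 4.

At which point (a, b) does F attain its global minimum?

(-1, 4)

F(a,b) separates as P(a) + Q(b) − 4, so its minimum is min P + min Q − 4.
P'(a) = 12(a + 1)(a + 3)(a + 4) vanishes at a ∈ {-4, -3, -1}; Q'(b) = 4(b - 4)(b + 1)(b + 3) vanishes at b ∈ {-3, -1, 4}.
Local minima of P (where P''>0): P(-4)=-32, P(-1)=-59. Local minima of Q: Q(-3)=-9, Q(4)=-352.
So the global minimum of F is P(-1) + Q(4) − 4 = -59 − 352 − 4 = -415, attained at (-1, 4).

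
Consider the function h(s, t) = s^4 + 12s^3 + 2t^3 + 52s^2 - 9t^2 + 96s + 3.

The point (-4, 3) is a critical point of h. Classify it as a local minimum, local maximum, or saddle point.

The mixed partial ∂²h/∂s∂t is 0, so the Hessian at any point is diag(h_ss, h_tt) = diag(4(3s^2 + 18s + 26), 6(2t - 3)).
At (-4, 3): H = diag(8, 18).
Both eigenvalues are positive, so H is positive definite: a local minimum.

local minimum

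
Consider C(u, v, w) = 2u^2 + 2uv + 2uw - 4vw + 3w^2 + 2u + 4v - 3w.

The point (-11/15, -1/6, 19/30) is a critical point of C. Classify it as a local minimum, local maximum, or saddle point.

saddle point

The Hessian is constant: H = [[4, 2, 2], [2, 0, -4], [2, -4, 6]].
Leading principal minors: Δ₁ = 4, Δ₂ = -4, Δ₃ = -120.
The minors fit neither the all-positive nor the alternating-sign pattern, so H is indefinite: a saddle point.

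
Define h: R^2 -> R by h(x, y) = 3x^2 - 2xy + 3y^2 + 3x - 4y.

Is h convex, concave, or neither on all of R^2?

h is quadratic, so its Hessian is the constant matrix H = [[6, -2], [-2, 6]].
det(H) = 32, tr(H) = 12.
det(H) > 0 and tr(H) > 0, so H is positive definite everywhere: convex.

convex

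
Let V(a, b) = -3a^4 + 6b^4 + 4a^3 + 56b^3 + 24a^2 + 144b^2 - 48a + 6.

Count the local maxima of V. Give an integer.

V separates as a function of a plus a function of b, so ∇V=0 decouples.
∂V/∂a = -12(a - 2)(a - 1)(a + 2) = 0 at a ∈ {-2, 1, 2}; ∂V/∂b = 24b(b + 3)(b + 4) = 0 at b ∈ {-4, -3, 0}.
The Hessian is diagonal: diag(V_aa, V_bb). Second derivatives: V_aa(-2)=-144, V_aa(1)=36, V_aa(2)=-48; V_bb(-4)=96, V_bb(-3)=-72, V_bb(0)=288.
Local maxima occur where both diagonal entries negative: (-2, -3), (2, -3). Count: 2.

2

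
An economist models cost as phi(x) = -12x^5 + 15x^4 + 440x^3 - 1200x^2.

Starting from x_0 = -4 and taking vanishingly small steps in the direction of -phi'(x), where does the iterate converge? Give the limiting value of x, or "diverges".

-5

phi'(x) = -60x(x - 4)(x - 2)(x + 5), so phi'(-4) = 11520.
Gradient descent moves in the -phi' direction, i.e. x is decreasing.
The nearest critical point in that direction is x = -5, where phi'' = 18900 > 0 (a local minimum). The iterate converges there.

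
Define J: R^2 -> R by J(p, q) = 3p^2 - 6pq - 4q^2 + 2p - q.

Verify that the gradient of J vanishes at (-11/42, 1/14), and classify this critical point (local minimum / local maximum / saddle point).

saddle point

∇J = (6p - 6q + 2, -6p - 8q - 1); substituting (-11/42, 1/14) gives ∇J = (0, 0), so (-11/42, 1/14) is indeed a critical point.
The Hessian of J is constant: H = [[6, -6], [-6, -8]].
det(H) = 6·(-8) − (-6)² = -84.
Since det(H) < 0, H is indefinite and the critical point is a saddle point.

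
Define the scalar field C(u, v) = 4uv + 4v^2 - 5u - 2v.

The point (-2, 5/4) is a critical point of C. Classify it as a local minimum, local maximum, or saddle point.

The Hessian of C is constant: H = [[0, 4], [4, 8]].
det(H) = 0·8 − 4² = -16.
Since det(H) < 0, H is indefinite and the critical point is a saddle point.

saddle point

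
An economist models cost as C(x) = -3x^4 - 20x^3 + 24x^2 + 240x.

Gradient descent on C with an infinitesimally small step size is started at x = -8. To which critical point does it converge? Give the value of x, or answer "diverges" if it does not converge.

diverges

C'(x) = -12(x - 2)(x + 2)(x + 5), so C'(-8) = 2160.
Gradient descent moves in the -C' direction, i.e. x is decreasing.
There is no critical point below x=-8, and C' keeps the same sign, so the iterate runs off to −∞.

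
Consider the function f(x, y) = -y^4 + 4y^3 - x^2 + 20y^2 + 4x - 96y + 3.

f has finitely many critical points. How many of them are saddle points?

f separates as a function of x plus a function of y, so ∇f=0 decouples.
∂f/∂x = -2(x - 2) = 0 at x ∈ {2}; ∂f/∂y = -4(y - 4)(y - 2)(y + 3) = 0 at y ∈ {-3, 2, 4}.
The Hessian is diagonal: diag(f_xx, f_yy). Second derivatives: f_xx(2)=-2; f_yy(-3)=-140, f_yy(2)=40, f_yy(4)=-56.
Saddle points occur where the two diagonal entries have opposite signs: (2, 2). Count: 1.

1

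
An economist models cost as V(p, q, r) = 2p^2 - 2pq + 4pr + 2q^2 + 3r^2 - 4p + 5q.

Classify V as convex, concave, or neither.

V is quadratic, so its Hessian is the constant matrix H = [[4, -2, 4], [-2, 4, 0], [4, 0, 6]].
Leading principal minors: 4, 12, 8.
All positive ⇒ H ≻ 0 ⇒ convex.

convex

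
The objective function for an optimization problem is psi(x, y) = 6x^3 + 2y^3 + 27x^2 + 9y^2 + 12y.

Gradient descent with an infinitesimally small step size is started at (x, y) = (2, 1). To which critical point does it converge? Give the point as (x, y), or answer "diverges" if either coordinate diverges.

psi is separable, so gradient descent decouples: x follows -∂psi/∂x, y follows -∂psi/∂y.
∂psi/∂x = 18x(x + 3); at x=2 this is 180, so x decreases.
∂psi/∂y = 6(y + 1)(y + 2); at y=1 this is 36, so y decreases.
x converges to its nearest critical value 0 (a local min of the x-part); y converges to -1. The iterate converges to (0, -1).

(0, -1)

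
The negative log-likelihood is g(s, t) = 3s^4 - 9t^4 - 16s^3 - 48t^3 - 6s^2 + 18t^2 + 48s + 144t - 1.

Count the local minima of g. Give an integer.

2

g separates as a function of s plus a function of t, so ∇g=0 decouples.
∂g/∂s = 12(s - 4)(s - 1)(s + 1) = 0 at s ∈ {-1, 1, 4}; ∂g/∂t = -36(t - 1)(t + 1)(t + 4) = 0 at t ∈ {-4, -1, 1}.
The Hessian is diagonal: diag(g_ss, g_tt). Second derivatives: g_ss(-1)=120, g_ss(1)=-72, g_ss(4)=180; g_tt(-4)=-540, g_tt(-1)=216, g_tt(1)=-360.
Local minima occur where both diagonal entries positive: (-1, -1), (4, -1). Count: 2.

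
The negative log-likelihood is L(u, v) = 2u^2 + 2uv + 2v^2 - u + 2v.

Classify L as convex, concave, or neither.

convex

L is quadratic, so its Hessian is the constant matrix H = [[4, 2], [2, 4]].
det(H) = 12, tr(H) = 8.
det(H) > 0 and tr(H) > 0, so H is positive definite everywhere: convex.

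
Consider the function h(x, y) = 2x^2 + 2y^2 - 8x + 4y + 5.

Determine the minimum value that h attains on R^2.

-5

h(x,y) separates as P(x) + Q(y) + 5, so its minimum is min P + min Q + 5.
P'(x) = 4x - 8 vanishes at x ∈ {2}; Q'(y) = 4y + 4 vanishes at y ∈ {-1}.
Local minima of P (where P''>0): P(2)=-8. Local minima of Q: Q(-1)=-2.
So the global minimum of h is P(2) + Q(-1) + 5 = -8 − 2 + 5 = -5, attained at (2, -1).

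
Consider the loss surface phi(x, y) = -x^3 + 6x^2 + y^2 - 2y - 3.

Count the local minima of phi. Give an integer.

1

phi separates as a function of x plus a function of y, so ∇phi=0 decouples.
∂phi/∂x = -3x(x - 4) = 0 at x ∈ {0, 4}; ∂phi/∂y = 2(y - 1) = 0 at y ∈ {1}.
The Hessian is diagonal: diag(phi_xx, phi_yy). Second derivatives: phi_xx(0)=12, phi_xx(4)=-12; phi_yy(1)=2.
Local minima occur where both diagonal entries positive: (0, 1). Count: 1.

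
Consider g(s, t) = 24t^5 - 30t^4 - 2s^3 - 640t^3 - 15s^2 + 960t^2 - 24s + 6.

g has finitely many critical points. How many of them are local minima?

2

g separates as a function of s plus a function of t, so ∇g=0 decouples.
∂g/∂s = -6(s + 1)(s + 4) = 0 at s ∈ {-4, -1}; ∂g/∂t = 120t(t - 4)(t - 1)(t + 4) = 0 at t ∈ {-4, 0, 1, 4}.
The Hessian is diagonal: diag(g_ss, g_tt). Second derivatives: g_ss(-4)=18, g_ss(-1)=-18; g_tt(-4)=-19200, g_tt(0)=1920, g_tt(1)=-1800, g_tt(4)=11520.
Local minima occur where both diagonal entries positive: (-4, 0), (-4, 4). Count: 2.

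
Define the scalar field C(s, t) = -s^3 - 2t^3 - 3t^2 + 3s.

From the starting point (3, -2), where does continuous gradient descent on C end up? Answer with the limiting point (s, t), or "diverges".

C is separable, so gradient descent decouples: s follows -∂C/∂s, t follows -∂C/∂t.
∂C/∂s = -3(s - 1)(s + 1); at s=3 this is -24, so s increases.
∂C/∂t = -6t(t + 1); at t=-2 this is -12, so t increases.
The s-coordinate has no critical point in that direction and runs off to infinity.

diverges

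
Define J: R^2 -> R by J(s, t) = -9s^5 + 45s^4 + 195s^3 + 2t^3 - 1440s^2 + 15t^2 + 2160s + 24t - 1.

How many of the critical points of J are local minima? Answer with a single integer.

2

J separates as a function of s plus a function of t, so ∇J=0 decouples.
∂J/∂s = -45(s - 4)(s - 3)(s - 1)(s + 4) = 0 at s ∈ {-4, 1, 3, 4}; ∂J/∂t = 6(t + 1)(t + 4) = 0 at t ∈ {-4, -1}.
The Hessian is diagonal: diag(J_ss, J_tt). Second derivatives: J_ss(-4)=12600, J_ss(1)=-1350, J_ss(3)=630, J_ss(4)=-1080; J_tt(-4)=-18, J_tt(-1)=18.
Local minima occur where both diagonal entries positive: (-4, -1), (3, -1). Count: 2.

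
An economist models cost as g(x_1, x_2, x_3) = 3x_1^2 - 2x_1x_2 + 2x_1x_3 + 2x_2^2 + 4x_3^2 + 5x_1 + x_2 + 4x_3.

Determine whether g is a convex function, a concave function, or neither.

convex

g is quadratic, so its Hessian is the constant matrix H = [[6, -2, 2], [-2, 4, 0], [2, 0, 8]].
Leading principal minors: 6, 20, 144.
All positive ⇒ H ≻ 0 ⇒ convex.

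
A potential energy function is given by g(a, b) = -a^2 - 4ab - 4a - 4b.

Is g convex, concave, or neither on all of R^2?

g is quadratic, so its Hessian is the constant matrix H = [[-2, -4], [-4, 0]].
det(H) = -16, tr(H) = -2.
det(H) < 0, so H is indefinite: neither convex nor concave.

neither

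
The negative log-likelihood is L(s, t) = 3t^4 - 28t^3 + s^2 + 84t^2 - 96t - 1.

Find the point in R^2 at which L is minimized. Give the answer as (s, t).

L(s,t) separates as P(s) + Q(t) − 1, so its minimum is min P + min Q − 1.
P'(s) = 2s vanishes at s ∈ {0}; Q'(t) = 12(t - 4)(t - 2)(t - 1) vanishes at t ∈ {1, 2, 4}.
Local minima of P (where P''>0): P(0)=0. Local minima of Q: Q(1)=-37, Q(4)=-64.
So the global minimum of L is P(0) + Q(4) − 1 = 0 − 64 − 1 = -65, attained at (0, 4).

(0, 4)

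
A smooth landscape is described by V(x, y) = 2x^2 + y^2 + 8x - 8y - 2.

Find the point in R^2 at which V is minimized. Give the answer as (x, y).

V(x,y) separates as P(x) + Q(y) − 2, so its minimum is min P + min Q − 2.
P'(x) = 4x + 8 vanishes at x ∈ {-2}; Q'(y) = 2y - 8 vanishes at y ∈ {4}.
Local minima of P (where P''>0): P(-2)=-8. Local minima of Q: Q(4)=-16.
So the global minimum of V is P(-2) + Q(4) − 2 = -8 − 16 − 2 = -26, attained at (-2, 4).

(-2, 4)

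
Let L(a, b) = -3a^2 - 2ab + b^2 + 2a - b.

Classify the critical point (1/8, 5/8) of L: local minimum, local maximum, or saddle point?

The Hessian of L is constant: H = [[-6, -2], [-2, 2]].
det(H) = (-6)·2 − (-2)² = -16.
Since det(H) < 0, H is indefinite and the critical point is a saddle point.

saddle point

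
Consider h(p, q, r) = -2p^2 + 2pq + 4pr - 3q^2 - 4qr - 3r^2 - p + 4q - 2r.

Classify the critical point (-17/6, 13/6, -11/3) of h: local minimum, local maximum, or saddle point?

local maximum

The Hessian is constant: H = [[-4, 2, 4], [2, -6, -4], [4, -4, -6]].
Leading principal minors: Δ₁ = -4, Δ₂ = 20, Δ₃ = -24.
The minors alternate sign starting negative (−, +, −), so H is negative definite: a local maximum.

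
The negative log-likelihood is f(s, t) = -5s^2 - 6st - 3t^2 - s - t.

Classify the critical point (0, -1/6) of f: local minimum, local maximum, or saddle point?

local maximum

The Hessian of f is constant: H = [[-10, -6], [-6, -6]].
det(H) = (-10)·(-6) − (-6)² = 24.
det(H) > 0 and tr(H) = -16 < 0, so H is negative definite and the point is a local maximum.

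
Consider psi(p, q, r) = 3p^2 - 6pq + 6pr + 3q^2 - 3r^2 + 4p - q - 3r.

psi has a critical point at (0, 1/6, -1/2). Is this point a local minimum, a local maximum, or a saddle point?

saddle point

The Hessian is constant: H = [[6, -6, 6], [-6, 6, 0], [6, 0, -6]].
Leading principal minors: Δ₁ = 6, Δ₂ = 0, Δ₃ = -216.
The minors fit neither the all-positive nor the alternating-sign pattern, so H is indefinite: a saddle point.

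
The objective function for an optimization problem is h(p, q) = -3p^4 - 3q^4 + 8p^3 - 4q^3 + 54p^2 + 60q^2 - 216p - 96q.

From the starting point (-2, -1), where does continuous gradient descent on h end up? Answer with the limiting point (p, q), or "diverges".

(2, 1)

h is separable, so gradient descent decouples: p follows -∂h/∂p, q follows -∂h/∂q.
∂h/∂p = -12(p - 3)(p - 2)(p + 3); at p=-2 this is -240, so p increases.
∂h/∂q = -12(q - 2)(q - 1)(q + 4); at q=-1 this is -216, so q increases.
p converges to its nearest critical value 2 (a local min of the p-part); q converges to 1. The iterate converges to (2, 1).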